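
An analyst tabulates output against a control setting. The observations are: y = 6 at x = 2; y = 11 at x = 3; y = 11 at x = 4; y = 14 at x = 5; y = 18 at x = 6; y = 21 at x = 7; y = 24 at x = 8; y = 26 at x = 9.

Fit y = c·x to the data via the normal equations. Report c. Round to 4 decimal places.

Setting ∂/∂c … = 0 gives: 284·c = 840.
(Σx·x = 284, Σx·y = 840.)
Hence c = 840 / 284 ≈ 2.95775.

c = 2.9577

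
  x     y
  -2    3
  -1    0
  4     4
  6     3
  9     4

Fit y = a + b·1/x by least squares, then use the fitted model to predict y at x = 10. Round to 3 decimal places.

ŷ = 3.601

Forming MᵀM = [[5, -35/36]; [-35/36, 1753/1296]] and Mᵀy = [14, 4/9]ᵀ gives MᵀM·[a, b]ᵀ = Mᵀy.
Δ = 5·(1753/1296) − (-35/36)² = 1885/324.
a = (14·(1753/1296) − (-35/36)·(4/9))/(1885/324) = 12551/3770; b = (5·(4/9) − (-35/36)·14)/(1885/324) = 1026/377.
At x = 10: ŷ = (12551/3770)·(1) + (1026/377)·(1/10) = 13577/3770.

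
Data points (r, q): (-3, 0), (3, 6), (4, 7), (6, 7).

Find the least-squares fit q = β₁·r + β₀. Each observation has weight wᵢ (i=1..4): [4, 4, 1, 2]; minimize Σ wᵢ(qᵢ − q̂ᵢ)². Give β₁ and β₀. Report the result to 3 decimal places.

β₁ = 0.867, β₀ = 2.830

With design matrix X, XᵀWX = [[160, 16]; [16, 11]] and XᵀWq = [184, 45]ᵀ.
Δ = 160·11 − 16² = 1504.
β₁ = (184·11 − 16·45)/1504 = 163/188; β₀ = (160·45 − 16·184)/1504 = 133/47.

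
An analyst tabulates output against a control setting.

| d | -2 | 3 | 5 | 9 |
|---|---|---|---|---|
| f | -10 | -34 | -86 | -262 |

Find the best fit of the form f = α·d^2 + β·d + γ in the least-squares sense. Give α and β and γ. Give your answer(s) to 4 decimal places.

Forming XᵀX = [[7283, 873, 119]; [873, 119, 15]; [119, 15, 4]] and Xᵀf = [-23718, -2870, -392]ᵀ gives XᵀX·[α, β, γ]ᵀ = Xᵀf.
Inverting the 3×3 Gram matrix, [α, β, γ]ᵀ = [-79532/26371, -47476/26371, -40246/26371]ᵀ.

α = -3.0159, β = -1.8003, γ = -1.5261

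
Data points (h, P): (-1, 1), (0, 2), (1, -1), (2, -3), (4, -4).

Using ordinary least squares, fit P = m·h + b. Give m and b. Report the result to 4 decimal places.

Compute the Gram sums: Σh·h = 22, Σh = 6, Σ1 = 5.
And Σh·P = -24, ΣP = -5.
Eliminating b: 5·(row 1) − 6·(row 2) gives 74·m = 5·(-24) − 6·(-5) = -90, so m = -45/37.
Then b = ((-5) − 6·(-45/37))/5 = 17/37.

m = -1.2162, b = 0.4595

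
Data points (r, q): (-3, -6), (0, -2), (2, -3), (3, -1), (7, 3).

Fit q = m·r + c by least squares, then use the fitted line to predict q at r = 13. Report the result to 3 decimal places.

q̂ = 7.642

AᵀA·[m, c]ᵀ = Aᵀq reads: 71·m + 9·c = 30;  9·m + 5·c = -9.
(Σr·r = 71, Σr = 9, Σ1 = 5, Σr·q = 30, Σq = -9.)
Δ = 71·5 − 9² = 274.
m = (30·5 − 9·(-9))/274 = 231/274; c = (71·(-9) − 9·30)/274 = -909/274.
At r = 13: q̂ = (231/274)·(13) + (-909/274)·(1) = 1047/137.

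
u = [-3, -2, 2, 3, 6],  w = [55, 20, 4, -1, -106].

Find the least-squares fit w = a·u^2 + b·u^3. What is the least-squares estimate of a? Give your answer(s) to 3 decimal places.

a = 3.047

Sums needed: Σu^2·u^2 = 1490, Σu^2·u^3 = 7776, Σu^3·u^3 = 48242.
Moment sums: Σu^2·w = -3234, Σu^3·w = -24536.
AᵀA·[a, b]ᵀ = Aᵀw becomes [[1490, 7776]; [7776, 48242]]·[a, b]ᵀ = [-3234, -24536]ᵀ.
Eliminating b: 48242·(row 1) − 7776·(row 2) gives 11414404·a = 48242·(-3234) − 7776·(-24536) = 34777308, so a = 8694327/2853601.
Then b = ((-24536) − 7776·(8694327/2853601))/48242 = -2852764/2853601.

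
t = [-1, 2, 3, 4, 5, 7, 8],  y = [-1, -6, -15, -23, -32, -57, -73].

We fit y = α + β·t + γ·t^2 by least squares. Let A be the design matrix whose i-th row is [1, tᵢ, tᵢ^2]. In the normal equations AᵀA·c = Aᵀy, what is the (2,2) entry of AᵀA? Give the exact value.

168

Row 2 ↔ basis t, column 2 ↔ basis t, so (AᵀA)_{2,2} = Σᵢ (t)·(t) = (-1)·(-1) + (2)·(2) + (3)·(3) + (4)·(4) + (5)·(5) + (7)·(7) + (8)·(8) = 168.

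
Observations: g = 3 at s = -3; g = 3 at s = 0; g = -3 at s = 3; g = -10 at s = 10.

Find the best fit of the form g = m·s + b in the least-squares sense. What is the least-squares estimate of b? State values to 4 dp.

b = 0.9516

AᵀA·[m, b]ᵀ = Aᵀg reads: 118·m + 10·b = -118;  10·m + 4·b = -7.
(Σs·s = 118, Σs = 10, Σ1 = 4, Σs·g = -118, Σg = -7.)
Eliminating b: 4·(row 1) − 10·(row 2) gives 372·m = 4·(-118) − 10·(-7) = -402, so m = -67/62.
Then b = ((-7) − 10·(-67/62))/4 = 59/62.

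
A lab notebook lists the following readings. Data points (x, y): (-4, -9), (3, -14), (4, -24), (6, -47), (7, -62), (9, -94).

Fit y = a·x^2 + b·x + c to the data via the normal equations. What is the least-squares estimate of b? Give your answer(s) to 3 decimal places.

With design matrix M, MᵀM = [[10851, 1315, 207]; [1315, 207, 25]; [207, 25, 6]] and Mᵀy = [-12998, -1664, -250]ᵀ.
Inverting the 3×3 Gram matrix, [a, b, c]ᵀ = [-504253/530112, -329763/176704, -284617/265056]ᵀ.

b = -1.866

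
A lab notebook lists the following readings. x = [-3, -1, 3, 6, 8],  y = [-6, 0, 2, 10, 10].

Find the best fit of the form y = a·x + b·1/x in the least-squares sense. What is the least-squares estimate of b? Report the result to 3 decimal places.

b = -1.239

Sums needed: Σx·x = 119, Σx·1/x = 5, Σ1/x·1/x = 81/64.
Moment sums: Σx·y = 164, Σ1/x·y = 67/12.
Eliminating b: (81/64)·(row 1) − 5·(row 2) gives (8039/64)·a = (81/64)·164 − 5·(67/12) = 8623/48, so a = 34492/24117.
Then b = ((67/12) − 5·(34492/24117))/(81/64) = -29872/24117.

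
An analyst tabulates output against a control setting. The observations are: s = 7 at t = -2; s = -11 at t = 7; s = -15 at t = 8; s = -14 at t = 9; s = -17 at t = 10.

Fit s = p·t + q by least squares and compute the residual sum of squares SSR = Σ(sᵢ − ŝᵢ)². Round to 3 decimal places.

SSR = 4.796

From the data, Σt·t = 298, Σt = 32, Σ1 = 5.
And Σt·s = -507, Σs = -50.
MᵀM·[p, q]ᵀ = Mᵀs becomes [[298, 32]; [32, 5]]·[p, q]ᵀ = [-507, -50]ᵀ.
Determinant 298·5 − 32² = 466.
p = ((-507)·5 − 32·(-50))/466 = -935/466; q = (298·(-50) − 32·(-507))/466 = 662/233.
Residuals: 34/233, 95/466, -417/233, 567/466, 52/233; SSR = 2235/466.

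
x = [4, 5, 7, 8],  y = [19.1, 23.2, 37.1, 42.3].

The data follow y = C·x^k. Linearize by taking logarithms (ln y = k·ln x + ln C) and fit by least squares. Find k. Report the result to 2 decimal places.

k = 1.19

Taking logs, ln y = k·ln x + ln C, so regress ln y on ln x.
Σln x = 7.0211, Σ(ln x)² = 12.6227, Σln y = 13.4522, Σln x·ln y = 23.9683.
Equations: 12.6227·k + 7.0211·ln C = 23.9683;  7.0211·k + 4·ln C = 13.4522.
Solving (det = 1.1954): k = 1.19113, ln C = 1.27230.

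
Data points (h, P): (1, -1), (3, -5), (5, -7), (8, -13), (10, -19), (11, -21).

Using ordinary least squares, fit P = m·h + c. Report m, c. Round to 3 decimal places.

m = -1.992, c = 1.613

From the data, Σh·h = 320, Σh = 38, Σ1 = 6.
Moment sums: Σh·P = -576, ΣP = -66.
Determinant 320·6 − 38² = 476.
m = ((-576)·6 − 38·(-66))/476 = -237/119; c = (320·(-66) − 38·(-576))/476 = 192/119.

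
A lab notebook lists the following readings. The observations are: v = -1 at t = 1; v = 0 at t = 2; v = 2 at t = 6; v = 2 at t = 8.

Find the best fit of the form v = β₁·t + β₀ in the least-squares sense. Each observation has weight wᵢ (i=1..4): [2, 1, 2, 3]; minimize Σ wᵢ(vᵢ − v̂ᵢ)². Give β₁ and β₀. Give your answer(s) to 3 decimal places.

With design matrix X, XᵀWX = [[270, 40]; [40, 8]] and XᵀWv = [70, 8]ᵀ.
Determinant 270·8 − 40² = 560.
β₁ = (70·8 − 40·8)/560 = 3/7; β₀ = (270·8 − 40·70)/560 = -8/7.

β₁ = 0.429, β₀ = -1.143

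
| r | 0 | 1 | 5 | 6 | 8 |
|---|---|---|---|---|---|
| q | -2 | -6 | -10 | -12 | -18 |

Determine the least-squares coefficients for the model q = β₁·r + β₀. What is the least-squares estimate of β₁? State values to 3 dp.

β₁ = -1.739

Normal-equation sums: Σr·r = 126, Σr = 20, Σ1 = 5.
Moment sums: Σr·q = -272, Σq = -48.
AᵀA·[β₁, β₀]ᵀ = Aᵀq becomes [[126, 20]; [20, 5]]·[β₁, β₀]ᵀ = [-272, -48]ᵀ.
det = 126·5 − 20² = 230.
β₁ = ((-272)·5 − 20·(-48))/230 = -40/23; β₀ = (126·(-48) − 20·(-272))/230 = -304/115.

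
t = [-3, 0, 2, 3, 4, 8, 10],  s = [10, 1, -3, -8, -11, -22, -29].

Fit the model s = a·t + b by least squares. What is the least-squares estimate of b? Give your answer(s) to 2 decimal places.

b = 1.38

Compute the Gram sums: Σt·t = 202, Σt = 24, Σ1 = 7.
And Σt·s = -570, Σs = -62.
So MᵀM·[a, b]ᵀ = Mᵀs: [[202, 24]; [24, 7]]·[a, b]ᵀ = [-570, -62]ᵀ.
Eliminating b: 7·(row 1) − 24·(row 2) gives 838·a = 7·(-570) − 24·(-62) = -2502, so a = -1251/419.
Then b = ((-62) − 24·(-1251/419))/7 = 578/419.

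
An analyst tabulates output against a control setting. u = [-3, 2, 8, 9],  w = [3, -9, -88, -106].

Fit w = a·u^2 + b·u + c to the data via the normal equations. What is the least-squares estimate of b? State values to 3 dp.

Normal-equation sums: Σu^2·u^2 = 10754, Σu^2·u = 1222, Σu^2 = 158, Σu·u = 158, Σu = 16, Σ1 = 4.
For Mᵀw: Σu^2·w = -14227, Σu·w = -1685, Σw = -200.
Solving the 3×3 system (Gaussian elimination) gives a = -12098/12687, b = -87025/25374, c = 5857/4229.

b = -3.430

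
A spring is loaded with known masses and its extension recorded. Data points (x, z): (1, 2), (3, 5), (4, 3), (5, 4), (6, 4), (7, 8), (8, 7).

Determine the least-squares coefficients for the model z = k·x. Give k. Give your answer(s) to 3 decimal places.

Sums needed: Σx·x = 200.
Right-hand side: Σx·z = 185.
AᵀA·[k]ᵀ = Aᵀz becomes [[200]]·[k]ᵀ = [185]ᵀ.
k = 185/200 = 0.925.

k = 0.925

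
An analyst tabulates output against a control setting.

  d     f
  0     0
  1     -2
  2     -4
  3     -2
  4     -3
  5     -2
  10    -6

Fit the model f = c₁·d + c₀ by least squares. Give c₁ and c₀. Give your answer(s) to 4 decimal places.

Forming XᵀX = [[155, 25]; [25, 7]] and Xᵀf = [-98, -19]ᵀ gives XᵀX·[c₁, c₀]ᵀ = Xᵀf.
Δ = 155·7 − 25² = 460.
c₁ = ((-98)·7 − 25·(-19))/460 = -211/460; c₀ = (155·(-19) − 25·(-98))/460 = -99/92.

c₁ = -0.4587, c₀ = -1.0761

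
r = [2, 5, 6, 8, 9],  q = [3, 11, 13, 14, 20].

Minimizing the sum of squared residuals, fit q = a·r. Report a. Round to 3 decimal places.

a = 2.052

Normal-equation sums: Σr·r = 210.
Moment sums: Σr·q = 431.
Normal equations: [[210]]·[a]ᵀ = [431]ᵀ.
Hence a = 431 / 210 ≈ 2.05238.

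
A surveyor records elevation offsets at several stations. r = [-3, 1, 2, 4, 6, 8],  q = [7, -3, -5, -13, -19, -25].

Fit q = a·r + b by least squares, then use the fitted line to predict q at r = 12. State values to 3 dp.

The normal system XᵀX·[a, b]ᵀ = Xᵀq is [[130, 18]; [18, 6]]·[a, b]ᵀ = [-400, -58]ᵀ.
Determinant 130·6 − 18² = 456.
a = ((-400)·6 − 18·(-58))/456 = -113/38; b = (130·(-58) − 18·(-400))/456 = -85/114.
At r = 12: q̂ = (-113/38)·(12) + (-85/114)·(1) = -4153/114.

q̂ = -36.430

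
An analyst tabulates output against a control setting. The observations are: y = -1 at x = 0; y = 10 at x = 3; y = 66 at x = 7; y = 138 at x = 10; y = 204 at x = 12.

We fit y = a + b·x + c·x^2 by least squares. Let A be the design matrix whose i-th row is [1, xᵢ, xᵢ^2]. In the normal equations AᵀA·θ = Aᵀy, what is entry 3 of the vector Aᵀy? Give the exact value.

46500

Entry 3 ↔ basis x^2, so (Aᵀy)_{3} = Σᵢ (x^2)·yᵢ = (0)·(-1) + (9)·(10) + (49)·(66) + (100)·(138) + (144)·(204) = 46500.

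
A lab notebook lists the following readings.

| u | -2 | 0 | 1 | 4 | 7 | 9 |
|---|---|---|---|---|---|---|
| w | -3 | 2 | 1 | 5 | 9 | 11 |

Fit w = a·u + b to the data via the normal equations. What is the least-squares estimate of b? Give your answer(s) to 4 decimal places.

b = 0.3376

Sums needed: Σu·u = 151, Σu = 19, Σ1 = 6.
Right-hand side: Σu·w = 189, Σw = 25.
So MᵀM·[a, b]ᵀ = Mᵀw: [[151, 19]; [19, 6]]·[a, b]ᵀ = [189, 25]ᵀ.
Eliminating b: 6·(row 1) − 19·(row 2) gives 545·a = 6·189 − 19·25 = 659, so a = 659/545.
Then b = (25 − 19·(659/545))/6 = 184/545.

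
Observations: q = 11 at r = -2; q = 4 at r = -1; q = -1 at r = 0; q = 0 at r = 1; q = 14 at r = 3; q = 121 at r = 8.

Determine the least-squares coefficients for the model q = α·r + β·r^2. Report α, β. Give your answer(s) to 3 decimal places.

From the data, Σr·r = 79, Σr·r^2 = 531, Σr^2·r^2 = 4195.
For Xᵀq: Σr·q = 984, Σr^2·q = 7918.
Normal equations: [[79, 531]; [531, 4195]]·[α, β]ᵀ = [984, 7918]ᵀ.
Δ = 79·4195 − 531² = 49444.
α = (984·4195 − 531·7918)/49444 = -38289/24722; β = (79·7918 − 531·984)/49444 = 51509/24722.

α = -1.549, β = 2.084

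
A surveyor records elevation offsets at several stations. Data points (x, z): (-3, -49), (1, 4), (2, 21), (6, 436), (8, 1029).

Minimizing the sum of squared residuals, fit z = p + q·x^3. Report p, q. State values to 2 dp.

p = 3.96, q = 2.00

Compute the Gram sums: Σ1 = 5, Σx^3 = 710, Σx^3·x^3 = 309594.
For Mᵀz: Σz = 1441, Σx^3·z = 622519.
Determinant 5·309594 − 710² = 1043870.
p = (1441·309594 − 710·622519)/1043870 = 2068232/521935; q = (5·622519 − 710·1441)/1043870 = 417897/208774.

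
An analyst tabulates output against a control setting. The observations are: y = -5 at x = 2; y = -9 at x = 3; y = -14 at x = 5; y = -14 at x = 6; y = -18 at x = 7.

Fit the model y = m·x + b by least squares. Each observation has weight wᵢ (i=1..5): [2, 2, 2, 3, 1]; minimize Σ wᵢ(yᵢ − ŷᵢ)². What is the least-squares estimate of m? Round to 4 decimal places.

With design matrix M, MᵀWM = [[233, 45]; [45, 10]] and MᵀWy = [-592, -116]ᵀ.
Δ = 233·10 − 45² = 305.
m = ((-592)·10 − 45·(-116))/305 = -140/61; b = (233·(-116) − 45·(-592))/305 = -388/305.

m = -2.2951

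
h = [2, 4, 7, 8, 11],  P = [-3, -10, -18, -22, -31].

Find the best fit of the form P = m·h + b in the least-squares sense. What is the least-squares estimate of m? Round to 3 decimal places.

From the data, Σh·h = 254, Σh = 32, Σ1 = 5.
Right-hand side: Σh·P = -689, ΣP = -84.
Normal equations: [[254, 32]; [32, 5]]·[m, b]ᵀ = [-689, -84]ᵀ.
det = 254·5 − 32² = 246.
m = ((-689)·5 − 32·(-84))/246 = -757/246; b = (254·(-84) − 32·(-689))/246 = 356/123.

m = -3.077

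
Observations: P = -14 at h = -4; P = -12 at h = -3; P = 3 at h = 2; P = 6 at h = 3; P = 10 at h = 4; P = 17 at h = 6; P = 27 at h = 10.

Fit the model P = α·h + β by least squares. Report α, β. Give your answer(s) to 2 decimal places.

α = 3.01, β = -2.46

Compute the Gram sums: Σh·h = 190, Σh = 18, Σ1 = 7.
Moment sums: Σh·P = 528, ΣP = 37.
Eliminating β: 7·(row 1) − 18·(row 2) gives 1006·α = 7·528 − 18·37 = 3030, so α = 1515/503.
Then β = (37 − 18·(1515/503))/7 = -1237/503.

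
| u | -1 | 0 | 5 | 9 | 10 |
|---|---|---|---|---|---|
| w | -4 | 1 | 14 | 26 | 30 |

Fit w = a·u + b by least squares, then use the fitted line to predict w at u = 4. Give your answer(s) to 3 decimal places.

Forming MᵀM = [[207, 23]; [23, 5]] and Mᵀw = [608, 67]ᵀ gives MᵀM·[a, b]ᵀ = Mᵀw.
det = 207·5 − 23² = 506.
a = (608·5 − 23·67)/506 = 1499/506; b = (207·67 − 23·608)/506 = -5/22.
At u = 4: ŵ = (1499/506)·(4) + (-5/22)·(1) = 5881/506.

ŵ = 11.623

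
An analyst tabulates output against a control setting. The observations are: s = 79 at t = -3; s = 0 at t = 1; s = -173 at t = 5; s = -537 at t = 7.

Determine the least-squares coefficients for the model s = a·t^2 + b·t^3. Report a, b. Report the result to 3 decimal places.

Normal-equation sums: Σt^2·t^2 = 3108, Σt^2·t^3 = 19690, Σt^3·t^3 = 134004.
And Σt^2·s = -29927, Σt^3·s = -207949.
So AᵀA·[a, b]ᵀ = Aᵀs: [[3108, 19690]; [19690, 134004]]·[a, b]ᵀ = [-29927, -207949]ᵀ.
Eliminating b: 134004·(row 1) − 19690·(row 2) gives 28788332·a = 134004·(-29927) − 19690·(-207949) = 84178102, so a = 42089051/14394166.
Then b = ((-207949) − 19690·(42089051/14394166))/134004 = -28521431/14394166.

a = 2.924, b = -1.981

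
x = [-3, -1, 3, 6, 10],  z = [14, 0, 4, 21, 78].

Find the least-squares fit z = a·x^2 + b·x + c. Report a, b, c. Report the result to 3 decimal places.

The normal system AᵀA·[a, b, c]ᵀ = Aᵀz is [[11459, 1215, 155]; [1215, 155, 15]; [155, 15, 5]]·[a, b, c]ᵀ = [8718, 876, 117]ᵀ.
Row-reducing yields a = 2771/2824, b = -5415/2824, c = -2234/1765.

a = 0.981, b = -1.917, c = -1.266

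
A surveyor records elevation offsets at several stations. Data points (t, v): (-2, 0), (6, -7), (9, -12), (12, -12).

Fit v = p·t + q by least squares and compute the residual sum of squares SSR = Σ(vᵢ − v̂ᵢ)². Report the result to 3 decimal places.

Entries of MᵀM: Σt·t = 265, Σt = 25, Σ1 = 4.
Moment sums: Σt·v = -294, Σv = -31.
Eliminating q: 4·(row 1) − 25·(row 2) gives 435·p = 4·(-294) − 25·(-31) = -401, so p = -401/435.
Then q = ((-31) − 25·(-401/435))/4 = -173/87.
Residuals: 21/145, 226/435, -746/435, 457/435; SSR = 1886/435.

SSR = 4.336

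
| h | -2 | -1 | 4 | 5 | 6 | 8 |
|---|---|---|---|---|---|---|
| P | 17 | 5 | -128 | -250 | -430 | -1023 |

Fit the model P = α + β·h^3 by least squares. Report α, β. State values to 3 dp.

α = 1.267, β = -2.001

The normal equations are: 6·α + 908·β = -1809;  908·α + 328586·β = -656239.
Eliminating β: 328586·(row 1) − 908·(row 2) gives 1147052·α = 328586·(-1809) − 908·(-656239) = 1452938, so α = 726469/573526.
Then β = ((-656239) − 908·(726469/573526))/328586 = -1147431/573526.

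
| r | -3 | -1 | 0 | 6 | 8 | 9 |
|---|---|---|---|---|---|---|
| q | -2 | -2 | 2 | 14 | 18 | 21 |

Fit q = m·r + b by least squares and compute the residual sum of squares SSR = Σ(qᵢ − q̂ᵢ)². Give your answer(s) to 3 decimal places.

From the data, Σr·r = 191, Σr = 19, Σ1 = 6.
Right-hand side: Σr·q = 425, Σq = 51.
Determinant 191·6 − 19² = 785.
m = (425·6 − 19·51)/785 = 1581/785; b = (191·51 − 19·425)/785 = 1666/785.
Residuals: 1507/785, -331/157, -96/785, -162/785, -184/785, 118/157; SSR = 6914/785.

SSR = 8.808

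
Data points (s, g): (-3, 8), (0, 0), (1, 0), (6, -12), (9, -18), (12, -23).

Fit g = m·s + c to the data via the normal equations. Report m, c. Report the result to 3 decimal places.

Entries of AᵀA: Σs·s = 271, Σs = 25, Σ1 = 6.
For Aᵀg: Σs·g = -534, Σg = -45.
Eliminating c: 6·(row 1) − 25·(row 2) gives 1001·m = 6·(-534) − 25·(-45) = -2079, so m = -27/13.
Then c = ((-45) − 25·(-27/13))/6 = 15/13.

m = -2.077, c = 1.154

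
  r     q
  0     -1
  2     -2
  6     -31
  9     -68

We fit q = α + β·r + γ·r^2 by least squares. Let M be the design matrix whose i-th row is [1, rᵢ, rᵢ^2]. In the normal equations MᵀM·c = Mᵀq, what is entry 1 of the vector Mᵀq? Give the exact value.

Entry 1 ↔ basis 1, so (Mᵀq)_{1} = Σᵢ qᵢ = (1)·(-1) + (1)·(-2) + (1)·(-31) + (1)·(-68) = -102.

-102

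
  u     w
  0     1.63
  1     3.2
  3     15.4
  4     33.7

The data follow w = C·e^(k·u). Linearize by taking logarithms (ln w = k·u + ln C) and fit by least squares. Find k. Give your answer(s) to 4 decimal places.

k = 0.7629

With ln wᵢ as the transformed response and uᵢ as the regressor:
Σu = 8.0000, Σ(u)² = 26.0000, Σln w = 7.9036, Σu·ln w = 23.4362.
Equations: 26.0000·k + 8.0000·ln C = 23.4362;  8.0000·k + 4·ln C = 7.9036.
Solving (det = 40.0000): k = 0.76291, ln C = 0.45009.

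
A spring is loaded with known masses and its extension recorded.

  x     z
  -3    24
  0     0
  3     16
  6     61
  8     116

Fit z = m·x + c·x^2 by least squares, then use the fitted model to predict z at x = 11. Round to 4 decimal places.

ẑ = 225.6374

Compute the Gram sums: Σx·x = 118, Σx·x^2 = 728, Σx^2·x^2 = 5554.
And Σx·z = 1270, Σx^2·z = 9980.
Eliminating c: 5554·(row 1) − 728·(row 2) gives 125388·m = 5554·1270 − 728·9980 = -211860, so m = -5885/3483.
Then c = (9980 − 728·(-5885/3483))/5554 = 7030/3483.
At x = 11: ẑ = (-5885/3483)·(11) + (7030/3483)·(121) = 261965/1161.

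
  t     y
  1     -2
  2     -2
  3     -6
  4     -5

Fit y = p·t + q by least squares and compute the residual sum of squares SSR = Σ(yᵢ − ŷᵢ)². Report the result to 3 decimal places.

SSR = 4.300

Sums needed: Σt·t = 30, Σt = 10, Σ1 = 4.
Moment sums: Σt·y = -44, Σy = -15.
det = 30·4 − 10² = 20.
p = ((-44)·4 − 10·(-15))/20 = -13/10; q = (30·(-15) − 10·(-44))/20 = -1/2.
Residuals: -1/5, 11/10, -8/5, 7/10; SSR = 43/10.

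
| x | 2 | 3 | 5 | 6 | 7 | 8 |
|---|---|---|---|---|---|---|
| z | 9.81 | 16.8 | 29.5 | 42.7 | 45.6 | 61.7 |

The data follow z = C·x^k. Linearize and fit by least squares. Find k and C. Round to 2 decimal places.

k = 1.29, C = 4.00

Taking logs, ln z = k·ln x + ln C, so regress ln z on ln x.
AᵀA = [[15.5987, 9.2183]; [9.2183, 6]], rhs = [32.8612, 20.1856]ᵀ  (here Σln x = 9.2183, Σ(ln x)² = 15.5987, Σln z = 20.1856, Σln x·ln z = 32.8612).
Solving (det = 8.6152): k = 1.28729, ln C = 1.38649, so C = exp(1.38649) = 4.00078.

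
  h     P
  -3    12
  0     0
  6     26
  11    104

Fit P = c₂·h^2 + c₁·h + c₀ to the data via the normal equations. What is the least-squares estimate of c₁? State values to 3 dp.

Setting ∂/∂c₂ … = 0 gives: 16018·c₂ + 1520·c₁ + 166·c₀ = 13628;  1520·c₂ + 166·c₁ + 14·c₀ = 1264;  166·c₂ + 14·c₁ + 4·c₀ = 142.
Solving the 3×3 system (Gaussian elimination) gives c₂ = 30797/31062, c₁ = -43537/31062, c₀ = -7665/10354.

c₁ = -1.402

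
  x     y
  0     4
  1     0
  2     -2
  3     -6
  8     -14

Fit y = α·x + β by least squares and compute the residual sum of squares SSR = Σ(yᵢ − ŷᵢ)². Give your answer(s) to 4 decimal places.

SSR = 7.0722

Normal-equation sums: Σx·x = 78, Σx = 14, Σ1 = 5.
And Σx·y = -134, Σy = -18.
Eliminating β: 5·(row 1) − 14·(row 2) gives 194·α = 5·(-134) − 14·(-18) = -418, so α = -209/97.
Then β = ((-18) − 14·(-209/97))/5 = 236/97.
Residuals: 152/97, -27/97, -12/97, -191/97, 78/97; SSR = 686/97.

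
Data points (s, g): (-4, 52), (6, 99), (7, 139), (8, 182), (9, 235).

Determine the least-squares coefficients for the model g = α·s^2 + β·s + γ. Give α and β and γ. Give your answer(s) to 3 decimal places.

From the data, Σs^2·s^2 = 14610, Σs^2·s = 1736, Σs^2 = 246, Σs·s = 246, Σs = 26, Σ1 = 5.
And Σs^2·g = 41890, Σs·g = 4930, Σg = 707.
AᵀA·[α, β, γ]ᵀ = Aᵀg becomes [[14610, 1736, 246]; [1736, 246, 26]; [246, 26, 5]]·[α, β, γ]ᵀ = [41890, 4930, 707]ᵀ.
Row-reducing yields α = 20640/6643, β = -9934/6643, γ = -24511/6643.

α = 3.107, β = -1.495, γ = -3.690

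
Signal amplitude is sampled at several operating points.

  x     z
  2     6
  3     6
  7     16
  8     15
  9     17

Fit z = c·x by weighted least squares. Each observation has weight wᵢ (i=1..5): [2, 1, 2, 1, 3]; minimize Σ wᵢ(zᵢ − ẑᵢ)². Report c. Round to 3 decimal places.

c = 2.002

From the data, Σwᵢ·x·x = 422.
For AᵀWz: Σwᵢ·x·z = 845.
AᵀWA·[c]ᵀ = AᵀWz becomes [[422]]·[c]ᵀ = [845]ᵀ.
Hence c = 845 / 422 ≈ 2.00237.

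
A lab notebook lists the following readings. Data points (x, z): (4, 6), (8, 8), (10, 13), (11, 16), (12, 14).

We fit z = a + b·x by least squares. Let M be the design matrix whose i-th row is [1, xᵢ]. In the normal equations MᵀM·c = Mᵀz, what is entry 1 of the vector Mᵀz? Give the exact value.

Entry 1 ↔ basis 1, so (Mᵀz)_{1} = Σᵢ zᵢ = (1)·(6) + (1)·(8) + (1)·(13) + (1)·(16) + (1)·(14) = 57.

57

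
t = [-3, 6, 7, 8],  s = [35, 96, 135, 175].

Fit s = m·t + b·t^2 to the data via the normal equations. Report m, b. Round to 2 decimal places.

Compute the Gram sums: Σt·t = 158, Σt·t^2 = 1044, Σt^2·t^2 = 7874.
Right-hand side: Σt·s = 2816, Σt^2·s = 21586.
So MᵀM·[m, b]ᵀ = Mᵀs: [[158, 1044]; [1044, 7874]]·[m, b]ᵀ = [2816, 21586]ᵀ.
Eliminating b: 7874·(row 1) − 1044·(row 2) gives 154156·m = 7874·2816 − 1044·21586 = -362600, so m = -90650/38539.
Then b = (21586 − 1044·(-90650/38539))/7874 = 117671/38539.

m = -2.35, b = 3.05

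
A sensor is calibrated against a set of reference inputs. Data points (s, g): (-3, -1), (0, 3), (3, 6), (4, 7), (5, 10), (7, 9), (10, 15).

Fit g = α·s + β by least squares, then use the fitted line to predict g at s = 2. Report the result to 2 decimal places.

ĝ = 5.00

From the data, Σs·s = 208, Σs = 26, Σ1 = 7.
Moment sums: Σs·g = 312, Σg = 49.
det = 208·7 − 26² = 780.
α = (312·7 − 26·49)/780 = 7/6; β = (208·49 − 26·312)/780 = 8/3.
At s = 2: ĝ = (7/6)·(2) + (8/3)·(1) = 5.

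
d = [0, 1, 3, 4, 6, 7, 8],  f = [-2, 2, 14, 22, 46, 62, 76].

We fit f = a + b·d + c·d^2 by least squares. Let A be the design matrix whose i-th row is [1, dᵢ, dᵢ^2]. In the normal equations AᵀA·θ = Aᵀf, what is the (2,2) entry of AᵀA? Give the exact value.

175

Row 2 ↔ basis d, column 2 ↔ basis d, so (AᵀA)_{2,2} = Σᵢ (d)·(d) = (0)·(0) + (1)·(1) + (3)·(3) + (4)·(4) + (6)·(6) + (7)·(7) + (8)·(8) = 175.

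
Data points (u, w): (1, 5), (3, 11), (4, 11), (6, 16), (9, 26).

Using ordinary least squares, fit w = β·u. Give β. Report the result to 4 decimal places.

The normal equations are: 143·β = 412.
(Σu·u = 143, Σu·w = 412.)
β = 412/143 = 2.88112.

β = 2.8811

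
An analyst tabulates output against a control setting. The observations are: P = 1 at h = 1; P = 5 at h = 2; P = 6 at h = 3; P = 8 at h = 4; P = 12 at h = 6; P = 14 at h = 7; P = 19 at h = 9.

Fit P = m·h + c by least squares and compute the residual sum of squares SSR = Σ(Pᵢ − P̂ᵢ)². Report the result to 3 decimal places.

AᵀA·[m, c]ᵀ = AᵀP reads: 196·m + 32·c = 402;  32·m + 7·c = 65.
Eliminating c: 7·(row 1) − 32·(row 2) gives 348·m = 7·402 − 32·65 = 734, so m = 367/174.
Then c = (65 − 32·(367/174))/7 = -31/87.
Residuals: -131/174, 33/29, 5/174, -7/87, -26/87, -71/174, 65/174; SSR = 197/87.

SSR = 2.264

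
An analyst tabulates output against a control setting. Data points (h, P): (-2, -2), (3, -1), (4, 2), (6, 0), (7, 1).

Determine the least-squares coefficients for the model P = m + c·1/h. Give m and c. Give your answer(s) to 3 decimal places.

Sums needed: Σ1 = 5, Σ1/h = 11/28, Σ1/h·1/h = 3329/7056.
For MᵀP: ΣP = 0, Σ1/h·P = 55/42.
det = 5·(3329/7056) − (11/28)² = 3889/1764.
m = (0·(3329/7056) − (11/28)·(55/42))/(3889/1764) = -1815/7778; c = (5·(55/42) − (11/28)·0)/(3889/1764) = 11550/3889.

m = -0.233, c = 2.970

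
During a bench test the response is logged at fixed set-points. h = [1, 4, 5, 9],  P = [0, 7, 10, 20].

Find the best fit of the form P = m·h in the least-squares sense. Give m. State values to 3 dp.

The normal system MᵀM·[m]ᵀ = MᵀP is [[123]]·[m]ᵀ = [258]ᵀ.
Hence m = 258 / 123 ≈ 2.09756.

m = 2.098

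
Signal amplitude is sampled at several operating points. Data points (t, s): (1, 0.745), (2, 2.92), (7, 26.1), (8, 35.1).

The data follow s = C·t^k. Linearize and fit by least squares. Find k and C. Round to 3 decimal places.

Let Y = ln s. Fitting Y = k·ln t + ln C by least squares:
AᵀA = [[8.5911, 4.7185]; [4.7185, 4]], rhs = [14.4893, 7.5973]ᵀ  (here Σln t = 4.7185, Σ(ln t)² = 8.5911, Σln s = 7.5973, Σln t·ln s = 14.4893).
Solving (det = 12.1002): k = 1.82717, ln C = -0.25603, so C = exp(-0.25603) = 0.77412.

k = 1.827, C = 0.774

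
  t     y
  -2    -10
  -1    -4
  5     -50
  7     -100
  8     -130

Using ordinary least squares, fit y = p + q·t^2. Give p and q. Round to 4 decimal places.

The normal system XᵀX·[p, q]ᵀ = Xᵀy is [[5, 143]; [143, 7139]]·[p, q]ᵀ = [-294, -14514]ᵀ.
det = 5·7139 − 143² = 15246.
p = ((-294)·7139 − 143·(-14514))/15246 = -118/77; q = (5·(-14514) − 143·(-294))/15246 = -1696/847.

p = -1.5325, q = -2.0024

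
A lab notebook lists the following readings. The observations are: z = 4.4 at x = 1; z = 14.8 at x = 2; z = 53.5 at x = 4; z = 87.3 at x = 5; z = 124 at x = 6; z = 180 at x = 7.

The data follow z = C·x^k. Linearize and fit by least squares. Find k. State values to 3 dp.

k = 1.894

With ln zᵢ as the transformed response and ln xᵢ as the regressor:
Sums: Σln x = 7.4265, Σ(ln x)² = 11.9895, Σln z = 22.6385, Σln x·ln z = 33.3197.
Normal system: [[11.9895, 7.4265]; [7.4265, 6]]·[k, ln C]ᵀ = [33.3197, 22.6385]ᵀ.
Solving (det = 16.7835): k = 1.89427, ln C = 1.42844.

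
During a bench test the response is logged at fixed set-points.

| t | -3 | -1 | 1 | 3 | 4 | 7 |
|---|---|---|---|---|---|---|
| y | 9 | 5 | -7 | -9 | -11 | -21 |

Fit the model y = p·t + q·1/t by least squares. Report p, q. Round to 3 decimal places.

p = -2.813, q = -2.981

With design matrix X, XᵀX = [[85, 6]; [6, 16265/7056]] and Xᵀy = [-257, -95/4]ᵀ.
det = 85·(16265/7056) − 6² = 1128509/7056.
p = ((-257)·(16265/7056) − 6·(-95/4))/(1128509/7056) = -3174625/1128509; q = (85·(-95/4) − 6·(-257))/(1128509/7056) = -3363948/1128509.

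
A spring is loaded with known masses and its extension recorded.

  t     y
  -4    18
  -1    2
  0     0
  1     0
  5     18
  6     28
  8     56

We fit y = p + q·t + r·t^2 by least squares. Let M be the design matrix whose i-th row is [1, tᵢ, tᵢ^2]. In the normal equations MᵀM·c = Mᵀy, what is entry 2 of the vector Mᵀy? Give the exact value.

Entry 2 ↔ basis t, so (Mᵀy)_{2} = Σᵢ (t)·yᵢ = (-4)·(18) + (-1)·(2) + (0)·(0) + (1)·(0) + (5)·(18) + (6)·(28) + (8)·(56) = 632.

632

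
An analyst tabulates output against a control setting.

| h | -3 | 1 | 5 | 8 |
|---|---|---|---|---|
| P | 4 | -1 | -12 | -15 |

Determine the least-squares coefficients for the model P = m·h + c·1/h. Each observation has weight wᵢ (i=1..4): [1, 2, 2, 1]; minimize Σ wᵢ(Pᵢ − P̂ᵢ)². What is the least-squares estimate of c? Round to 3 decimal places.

Entries of XᵀWX: Σwᵢ·h·h = 125, Σwᵢ·h·1/h = 6, Σwᵢ·1/h·1/h = 31777/14400.
And Σwᵢ·h·P = -254, Σwᵢ·1/h·P = -1201/120.
Normal equations: [[125, 6]; [6, 31777/14400]]·[m, c]ᵀ = [-254, -1201/120]ᵀ.
Determinant 125·(31777/14400) − 6² = 138149/576.
m = ((-254)·(31777/14400) − 6·(-1201/120))/(138149/576) = -7206638/3453725; c = (125·(-1201/120) − 6·(-254))/(138149/576) = 157224/138149.

c = 1.138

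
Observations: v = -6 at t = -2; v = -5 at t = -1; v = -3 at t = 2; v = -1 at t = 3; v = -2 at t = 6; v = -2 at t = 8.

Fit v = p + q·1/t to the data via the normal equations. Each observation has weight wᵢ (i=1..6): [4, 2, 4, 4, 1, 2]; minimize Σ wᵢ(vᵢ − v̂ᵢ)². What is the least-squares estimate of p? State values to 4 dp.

AᵀWA·[p, q]ᵀ = AᵀWv reads: 17·p + (-1/4)·q = -56;  (-1/4)·p + (1297/288)·q = 83/6.
Determinant 17·(1297/288) − (-1/4)² = 22031/288.
p = ((-56)·(1297/288) − (-1/4)·(83/6))/(22031/288) = -71636/22031; q = (17·(83/6) − (-1/4)·(-56))/(22031/288) = 63696/22031.

p = -3.2516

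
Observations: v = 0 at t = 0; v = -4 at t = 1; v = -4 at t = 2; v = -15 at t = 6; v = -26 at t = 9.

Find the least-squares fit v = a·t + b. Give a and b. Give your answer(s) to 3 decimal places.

a = -2.790, b = 0.245

From the data, Σt·t = 122, Σt = 18, Σ1 = 5.
Right-hand side: Σt·v = -336, Σv = -49.
Normal equations: [[122, 18]; [18, 5]]·[a, b]ᵀ = [-336, -49]ᵀ.
Δ = 122·5 − 18² = 286.
a = ((-336)·5 − 18·(-49))/286 = -399/143; b = (122·(-49) − 18·(-336))/286 = 35/143.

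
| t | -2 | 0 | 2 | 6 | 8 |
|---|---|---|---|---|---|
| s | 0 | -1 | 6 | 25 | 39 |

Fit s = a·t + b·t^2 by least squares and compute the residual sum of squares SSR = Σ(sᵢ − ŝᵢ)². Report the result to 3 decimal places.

SSR = 4.794

XᵀX·[a, b]ᵀ = Xᵀs reads: 108·a + 728·b = 474;  728·a + 5424·b = 3420.
Δ = 108·5424 − 728² = 55808.
a = (474·5424 − 728·3420)/55808 = 1269/872; b = (108·3420 − 728·474)/55808 = 759/1744.
Residuals: 255/218, -1, 147/109, 131/218, -54/109; SSR = 1045/218.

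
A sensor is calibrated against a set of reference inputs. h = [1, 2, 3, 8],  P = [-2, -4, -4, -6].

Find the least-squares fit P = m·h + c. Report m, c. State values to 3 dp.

m = -0.483, c = -2.310

Compute the Gram sums: Σh·h = 78, Σh = 14, Σ1 = 4.
And Σh·P = -70, ΣP = -16.
Determinant 78·4 − 14² = 116.
m = ((-70)·4 − 14·(-16))/116 = -14/29; c = (78·(-16) − 14·(-70))/116 = -67/29.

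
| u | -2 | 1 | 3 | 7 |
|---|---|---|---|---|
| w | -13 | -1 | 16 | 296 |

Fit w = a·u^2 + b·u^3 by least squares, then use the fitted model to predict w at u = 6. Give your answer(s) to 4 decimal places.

ŵ = 179.6067

AᵀA·[a, b]ᵀ = Aᵀw reads: 2499·a + 17019·b = 14595;  17019·a + 118443·b = 102063.
(Σu^2·u^2 = 2499, Σu^2·u^3 = 17019, Σu^3·u^3 = 118443, Σu^2·w = 14595, Σu^3·w = 102063.)
Eliminating b: 118443·(row 1) − 17019·(row 2) gives 6342696·a = 118443·14595 − 17019·102063 = -8334612, so a = -231517/176186.
Then b = (102063 − 17019·(-231517/176186))/118443 = 185087/176186.
At u = 6: ŵ = (-231517/176186)·(36) + (185087/176186)·(216) = 15822090/88093.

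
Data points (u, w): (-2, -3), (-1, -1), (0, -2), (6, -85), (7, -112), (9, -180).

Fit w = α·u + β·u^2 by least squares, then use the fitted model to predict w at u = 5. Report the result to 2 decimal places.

ŵ = -60.54

The normal system MᵀM·[α, β]ᵀ = Mᵀw is [[171, 1279]; [1279, 10275]]·[α, β]ᵀ = [-2907, -23141]ᵀ.
Eliminating β: 10275·(row 1) − 1279·(row 2) gives 121184·α = 10275·(-2907) − 1279·(-23141) = -272086, so α = -136043/60592.
Then β = ((-23141) − 1279·(-136043/60592))/10275 = -119529/60592.
At u = 5: ŵ = (-136043/60592)·(5) + (-119529/60592)·(25) = -458555/7574.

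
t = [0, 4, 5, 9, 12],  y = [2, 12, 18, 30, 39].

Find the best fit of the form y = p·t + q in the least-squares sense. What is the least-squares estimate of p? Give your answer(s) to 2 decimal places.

Sums needed: Σt·t = 266, Σt = 30, Σ1 = 5.
Right-hand side: Σt·y = 876, Σy = 101.
Determinant 266·5 − 30² = 430.
p = (876·5 − 30·101)/430 = 135/43; q = (266·101 − 30·876)/430 = 293/215.

p = 3.14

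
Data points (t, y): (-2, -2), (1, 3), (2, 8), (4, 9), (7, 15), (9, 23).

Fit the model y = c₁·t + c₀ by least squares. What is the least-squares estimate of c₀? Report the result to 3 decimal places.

c₀ = 1.818

With design matrix X, XᵀX = [[155, 21]; [21, 6]] and Xᵀy = [371, 56]ᵀ.
Eliminating c₀: 6·(row 1) − 21·(row 2) gives 489·c₁ = 6·371 − 21·56 = 1050, so c₁ = 350/163.
Then c₀ = (56 − 21·(350/163))/6 = 889/489.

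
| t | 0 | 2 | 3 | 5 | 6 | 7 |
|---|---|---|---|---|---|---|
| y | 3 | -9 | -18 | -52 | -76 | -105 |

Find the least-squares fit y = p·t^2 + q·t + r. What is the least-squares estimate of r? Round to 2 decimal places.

r = 2.34

Compute the Gram sums: Σt^2·t^2 = 4419, Σt^2·t = 719, Σt^2 = 123, Σt·t = 123, Σt = 23, Σ1 = 6.
For Xᵀy: Σt^2·y = -9379, Σt·y = -1523, Σy = -257.
So XᵀX·[p, q, r]ᵀ = Xᵀy: [[4419, 719, 123]; [719, 123, 23]; [123, 23, 6]]·[p, q, r]ᵀ = [-9379, -1523, -257]ᵀ.
Row-reducing yields p = -1373/660, q = -29/44, r = 386/165.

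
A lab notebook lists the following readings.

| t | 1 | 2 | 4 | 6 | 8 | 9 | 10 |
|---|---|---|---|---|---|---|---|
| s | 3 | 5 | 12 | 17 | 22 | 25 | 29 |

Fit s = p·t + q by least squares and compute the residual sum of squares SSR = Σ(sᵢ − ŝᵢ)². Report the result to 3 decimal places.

The normal equations are: 302·p + 40·q = 854;  40·p + 7·q = 113.
(Σt·t = 302, Σt = 40, Σ1 = 7, Σt·s = 854, Σs = 113.)
Eliminating q: 7·(row 1) − 40·(row 2) gives 514·p = 7·854 − 40·113 = 1458, so p = 729/257.
Then q = (113 − 40·(729/257))/7 = -17/257.
Residuals: 59/257, -156/257, 185/257, 12/257, -161/257, -119/257, 180/257; SSR = 524/257.

SSR = 2.039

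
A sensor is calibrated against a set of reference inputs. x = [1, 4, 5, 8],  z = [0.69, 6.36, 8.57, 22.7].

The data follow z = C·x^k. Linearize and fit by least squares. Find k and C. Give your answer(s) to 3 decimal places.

Taking logs, ln z = k·ln x + ln C, so regress ln z on ln x.
Σln x = 5.0752, Σ(ln x)² = 8.8362, Σln z = 6.7496, Σln x·ln z = 12.5150.
Equations: 8.8362·k + 5.0752·ln C = 12.5150;  5.0752·k + 4·ln C = 6.7496.
Δ = 8.8362·4 − (5.0752)² = 9.5873; k = (12.5150·4 − 5.0752·6.7496)/9.5873 = 1.64847, ln C = (8.8362·6.7496 − 5.0752·12.5150)/9.5873 = -0.40417, so C = exp(-0.40417) = 0.66753.

k = 1.648, C = 0.668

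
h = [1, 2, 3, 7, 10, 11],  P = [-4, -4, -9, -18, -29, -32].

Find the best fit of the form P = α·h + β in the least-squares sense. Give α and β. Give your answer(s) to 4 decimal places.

Forming AᵀA = [[284, 34]; [34, 6]] and AᵀP = [-807, -96]ᵀ gives AᵀA·[α, β]ᵀ = AᵀP.
Eliminating β: 6·(row 1) − 34·(row 2) gives 548·α = 6·(-807) − 34·(-96) = -1578, so α = -789/274.
Then β = ((-96) − 34·(-789/274))/6 = 87/274.

α = -2.8796, β = 0.3175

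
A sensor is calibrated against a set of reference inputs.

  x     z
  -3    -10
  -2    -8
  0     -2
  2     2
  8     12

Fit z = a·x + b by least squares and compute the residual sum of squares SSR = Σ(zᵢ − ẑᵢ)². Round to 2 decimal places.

Compute the Gram sums: Σx·x = 81, Σx = 5, Σ1 = 5.
Right-hand side: Σx·z = 146, Σz = -6.
MᵀM·[a, b]ᵀ = Mᵀz becomes [[81, 5]; [5, 5]]·[a, b]ᵀ = [146, -6]ᵀ.
Eliminating b: 5·(row 1) − 5·(row 2) gives 380·a = 5·146 − 5·(-6) = 760, so a = 2.
Then b = ((-6) − 5·2)/5 = -16/5.
Residuals: -4/5, -4/5, 6/5, 6/5, -4/5; SSR = 24/5.

SSR = 4.80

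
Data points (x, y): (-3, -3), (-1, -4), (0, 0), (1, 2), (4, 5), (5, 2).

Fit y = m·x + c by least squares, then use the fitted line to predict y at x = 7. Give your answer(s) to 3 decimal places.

ŷ = 5.942

Sums needed: Σx·x = 52, Σx = 6, Σ1 = 6.
Moment sums: Σx·y = 45, Σy = 2.
So MᵀM·[m, c]ᵀ = Mᵀy: [[52, 6]; [6, 6]]·[m, c]ᵀ = [45, 2]ᵀ.
Eliminating c: 6·(row 1) − 6·(row 2) gives 276·m = 6·45 − 6·2 = 258, so m = 43/46.
Then c = (2 − 6·(43/46))/6 = -83/138.
At x = 7: ŷ = (43/46)·(7) + (-83/138)·(1) = 410/69.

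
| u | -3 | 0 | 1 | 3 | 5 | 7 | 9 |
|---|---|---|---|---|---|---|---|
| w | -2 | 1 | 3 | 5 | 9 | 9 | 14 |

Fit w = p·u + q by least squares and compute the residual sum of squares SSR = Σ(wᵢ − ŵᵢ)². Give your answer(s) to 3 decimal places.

The normal system AᵀA·[p, q]ᵀ = Aᵀw is [[174, 22]; [22, 7]]·[p, q]ᵀ = [258, 39]ᵀ.
Determinant 174·7 − 22² = 734.
p = (258·7 − 22·39)/734 = 474/367; q = (174·39 − 22·258)/734 = 555/367.
Residuals: 133/367, -188/367, 72/367, -142/367, 378/367, -570/367, 317/367; SSR = 1762/367.

SSR = 4.801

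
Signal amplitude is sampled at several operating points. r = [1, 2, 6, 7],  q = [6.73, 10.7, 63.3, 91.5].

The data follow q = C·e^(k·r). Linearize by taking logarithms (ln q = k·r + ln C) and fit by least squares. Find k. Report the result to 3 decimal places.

k = 0.438

Linearized form: ln q = k·r + ln C. From the 4 transformed points,
XᵀX = [[90.0000, 16.0000]; [16.0000, 4]], rhs = [63.1487, 12.9410]ᵀ  (here Σr = 16.0000, Σ(r)² = 90.0000, Σln q = 12.9410, Σr·ln q = 63.1487).
Slope k = (n·Σr·ln q − Σr·Σln q)/(n·Σ(r)² − (Σr)²) = (4·63.1487 − 16.0000·12.9410)/104.0000 = 0.43787; ln C = (Σln q − k·Σr)/n = 1.48379.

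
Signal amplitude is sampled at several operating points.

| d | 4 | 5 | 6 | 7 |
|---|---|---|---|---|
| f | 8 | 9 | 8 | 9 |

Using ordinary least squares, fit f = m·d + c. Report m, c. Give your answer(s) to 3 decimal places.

m = 0.200, c = 7.400

The normal equations are: 126·m + 22·c = 188;  22·m + 4·c = 34.
Eliminating c: 4·(row 1) − 22·(row 2) gives 20·m = 4·188 − 22·34 = 4, so m = 1/5.
Then c = (34 − 22·(1/5))/4 = 37/5.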